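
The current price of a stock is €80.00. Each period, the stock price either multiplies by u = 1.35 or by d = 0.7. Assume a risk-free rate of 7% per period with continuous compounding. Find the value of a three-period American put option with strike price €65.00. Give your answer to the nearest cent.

Risk-neutral probability p = (e^0.07 − 0.7)/(1.35 − 0.7) = 0.3725/0.6500 = 0.5731
Terminal stock prices: S_uuu = 196.8, S_uud = 102.1, S_udd = 52.92, S_ddd = 27.44
Terminal payoffs (K − S): max(-131.8, 0) = 0, max(-37.06, 0) = 0, max(12.08, 0) = 12.08, max(37.56, 0) = 37.56
Node uu (S = 145.8): continuation = e^(−0.07)·[0.5731·0.0000 + 0.4269·0.0000] = 0.0000; exercise value = 0.0000 ≤ continuation, so V_uu = 0.0000
Node ud (S = 75.6): continuation = e^(−0.07)·[0.5731·0.0000 + 0.4269·12.0800] = 4.8084; exercise value = 0.0000 ≤ continuation, so V_ud = 4.8084
Node dd (S = 39.2): continuation = e^(−0.07)·[0.5731·12.0800 + 0.4269·37.5600] = 21.4056; exercise value = 25.8000 > continuation, so V_dd = 25.8000 (exercise)
Node u (S = 108): continuation = e^(−0.07)·[0.5731·0.0000 + 0.4269·4.8084] = 1.9140; exercise value = 0.0000 ≤ continuation, so V_u = 1.9140
Node d (S = 56): continuation = e^(−0.07)·[0.5731·4.8084 + 0.4269·25.8000] = 12.8390; exercise value = 9.0000 ≤ continuation, so V_d = 12.8390
Node 0 (S = 80): continuation = e^(−0.07)·[0.5731·1.9140 + 0.4269·12.8390] = 6.1333; exercise value = 0.0000 ≤ continuation, so V_0 = 6.1333

€6.13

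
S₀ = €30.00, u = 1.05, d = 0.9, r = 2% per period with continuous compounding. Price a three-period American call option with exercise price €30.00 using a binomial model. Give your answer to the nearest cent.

€2.29

Risk-neutral probability p = (e^0.02 − 0.9)/(1.05 − 0.9) = 0.1202/0.1500 = 0.8013
Terminal stock prices: S_uuu = 34.73, S_uud = 29.77, S_udd = 25.52, S_ddd = 21.87
Terminal payoffs (S − K): max(4.729, 0) = 4.729, max(-0.2325, 0) = 0, max(-4.485, 0) = 0, max(-8.13, 0) = 0
Node uu (S = 33.08): continuation = e^(−0.02)·[0.8013·4.7288 + 0.1987·0.0000] = 3.7143; exercise value = 3.0750 ≤ continuation, so V_uu = 3.7143
Node ud (S = 28.35): continuation = e^(−0.02)·[0.8013·0.0000 + 0.1987·0.0000] = 0.0000; exercise value = 0.0000 ≤ continuation, so V_ud = 0.0000
Node dd (S = 24.3): continuation = e^(−0.02)·[0.8013·0.0000 + 0.1987·0.0000] = 0.0000; exercise value = 0.0000 ≤ continuation, so V_dd = 0.0000
Node u (S = 31.5): continuation = e^(−0.02)·[0.8013·3.7143 + 0.1987·0.0000] = 2.9175; exercise value = 1.5000 ≤ continuation, so V_u = 2.9175
Node d (S = 27): continuation = e^(−0.02)·[0.8013·0.0000 + 0.1987·0.0000] = 0.0000; exercise value = 0.0000 ≤ continuation, so V_d = 0.0000
Node 0 (S = 30): continuation = e^(−0.02)·[0.8013·2.9175 + 0.1987·0.0000] = 2.2916; exercise value = 0.0000 ≤ continuation, so V_0 = 2.2916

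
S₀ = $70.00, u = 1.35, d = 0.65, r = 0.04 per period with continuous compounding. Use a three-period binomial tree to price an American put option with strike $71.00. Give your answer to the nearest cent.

Risk-neutral probability p = (e^0.04 − 0.65)/(1.35 − 0.65) = 0.3908/0.7000 = 0.5583
Terminal stock prices: S_uuu = 172.2, S_uud = 82.92, S_udd = 39.93, S_ddd = 19.22
Terminal payoffs (K − S): max(-101.2, 0) = 0, max(-11.92, 0) = 0, max(31.07, 0) = 31.07, max(51.78, 0) = 51.78
Node uu (S = 127.6): continuation = e^(−0.04)·[0.5583·0.0000 + 0.4417·0.0000] = 0.0000; exercise value = 0.0000 ≤ continuation, so V_uu = 0.0000
Node ud (S = 61.43): continuation = e^(−0.04)·[0.5583·0.0000 + 0.4417·31.0737] = 13.1871; exercise value = 9.5750 ≤ continuation, so V_ud = 13.1871
Node dd (S = 29.58): continuation = e^(−0.04)·[0.5583·31.0737 + 0.4417·51.7763] = 38.6411; exercise value = 41.4250 > continuation, so V_dd = 41.4250 (exercise)
Node u (S = 94.5): continuation = e^(−0.04)·[0.5583·0.0000 + 0.4417·13.1871] = 5.5963; exercise value = 0.0000 ≤ continuation, so V_u = 5.5963
Node d (S = 45.5): continuation = e^(−0.04)·[0.5583·13.1871 + 0.4417·41.4250] = 24.6536; exercise value = 25.5000 > continuation, so V_d = 25.5000 (exercise)
Node 0 (S = 70): continuation = e^(−0.04)·[0.5583·5.5963 + 0.4417·25.5000] = 13.8236; exercise value = 1.0000 ≤ continuation, so V_0 = 13.8236

$13.82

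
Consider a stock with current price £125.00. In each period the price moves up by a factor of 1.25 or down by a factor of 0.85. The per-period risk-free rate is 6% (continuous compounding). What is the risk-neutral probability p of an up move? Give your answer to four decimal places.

Risk-neutral probability p = (e^0.06 − 0.85)/(1.25 − 0.85) = 0.2118/0.4000 = 0.5296

p = 0.5296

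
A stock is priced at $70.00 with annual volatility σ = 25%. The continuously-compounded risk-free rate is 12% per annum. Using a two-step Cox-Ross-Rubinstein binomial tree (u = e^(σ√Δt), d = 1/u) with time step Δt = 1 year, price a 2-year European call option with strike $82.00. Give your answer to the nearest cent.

$12.52

CRR parameters: u = e^(σ√Δt) = e^(0.25·√1) = 1.2840, d = 1/u = 0.7788
Per-period rate: rΔt = 0.12·1 = 0.12, so R = e^0.12 = 1.1275
Risk-neutral probability p = (e^0.12 − 0.7788)/(1.2840 − 0.7788) = 0.3487/0.5052 = 0.6902
Terminal stock prices: S_uu = 115.4, S_ud = 70, S_dd = 42.46
Terminal payoffs (S − K): max(33.41, 0) = 33.41, max(-12, 0) = 0, max(-39.54, 0) = 0
Node u (S = 89.88): V_u = e^(−0.12)·[0.6902·33.4105 + 0.3098·0.0000] = 20.4517
Node d (S = 54.52): V_d = e^(−0.12)·[0.6902·0.0000 + 0.3098·0.0000] = 0.0000
Node 0 (S = 70): V_0 = e^(−0.12)·[0.6902·20.4517 + 0.3098·0.0000] = 12.5192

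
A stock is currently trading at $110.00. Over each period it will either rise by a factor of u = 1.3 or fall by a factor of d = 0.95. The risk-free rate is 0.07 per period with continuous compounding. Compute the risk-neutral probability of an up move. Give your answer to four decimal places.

Risk-neutral probability p = (e^0.07 − 0.95)/(1.3 − 0.95) = 0.1225/0.3500 = 0.3500

p = 0.3500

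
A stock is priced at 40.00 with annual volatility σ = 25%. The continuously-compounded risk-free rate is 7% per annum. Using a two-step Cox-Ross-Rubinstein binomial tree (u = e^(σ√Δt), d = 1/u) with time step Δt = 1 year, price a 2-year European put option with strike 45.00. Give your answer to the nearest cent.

CRR parameters: u = e^(σ√Δt) = e^(0.25·√1) = 1.2840, d = 1/u = 0.7788
Per-period rate: rΔt = 0.07·1 = 0.07, so R = e^0.07 = 1.0725
Risk-neutral probability p = (e^0.07 − 0.7788)/(1.2840 − 0.7788) = 0.2937/0.5052 = 0.5813
Terminal stock prices: S_uu = 65.95, S_ud = 40, S_dd = 24.26
Terminal payoffs (K − S): max(-20.95, 0) = 0, max(5, 0) = 5, max(20.74, 0) = 20.74
Node u (S = 51.36): V_u = e^(−0.07)·[0.5813·0.0000 + 0.4187·5.0000] = 1.9518
Node d (S = 31.15): V_d = e^(−0.07)·[0.5813·5.0000 + 0.4187·20.7388] = 10.8057
Node 0 (S = 40): V_0 = e^(−0.07)·[0.5813·1.9518 + 0.4187·10.8057] = 5.2760

5.28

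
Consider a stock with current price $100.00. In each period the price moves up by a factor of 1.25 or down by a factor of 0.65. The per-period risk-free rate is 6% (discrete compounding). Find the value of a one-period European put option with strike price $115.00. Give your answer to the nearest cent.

Risk-neutral probability p = (1 + 0.06 − 0.65)/(1.25 − 0.65) = 0.4100/0.6000 = 0.6833
Terminal stock prices: S_u = 125, S_d = 65
Terminal payoffs (K − S): max(-10, 0) = 0, max(50, 0) = 50
Node 0 (S = 100): V_0 = 1/1.06·[0.6833·0.0000 + 0.3167·50.0000] = 14.9371

$14.94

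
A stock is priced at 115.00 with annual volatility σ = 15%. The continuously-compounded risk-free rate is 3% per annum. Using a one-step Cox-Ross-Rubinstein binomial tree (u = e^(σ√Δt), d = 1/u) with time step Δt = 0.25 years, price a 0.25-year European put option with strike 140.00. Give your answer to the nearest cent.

CRR parameters: u = e^(σ√Δt) = e^(0.15·√0.25) = 1.0779, d = 1/u = 0.9277
Per-period rate: rΔt = 0.03·0.25 = 0.0075, so R = e^0.0075 = 1.0075
Risk-neutral probability p = (e^0.0075 − 0.9277)/(1.0779 − 0.9277) = 0.0798/0.1501 = 0.5314
Terminal stock prices: S_u = 124, S_d = 106.7
Terminal payoffs (K − S): max(16.04, 0) = 16.04, max(33.31, 0) = 33.31
Node 0 (S = 115): V_0 = e^(−0.0075)·[0.5314·16.0433 + 0.4686·33.3095] = 23.9539

23.95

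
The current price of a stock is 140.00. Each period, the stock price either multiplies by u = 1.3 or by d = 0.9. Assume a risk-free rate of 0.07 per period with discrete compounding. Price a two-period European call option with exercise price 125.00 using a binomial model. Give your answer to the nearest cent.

Risk-neutral probability p = (1 + 0.07 − 0.9)/(1.3 − 0.9) = 0.1700/0.4000 = 0.4250
Terminal stock prices: S_uu = 236.6, S_ud = 163.8, S_dd = 113.4
Terminal payoffs (S − K): max(111.6, 0) = 111.6, max(38.8, 0) = 38.8, max(-11.6, 0) = 0
Node u (S = 182): V_u = 1/1.07·[0.4250·111.6000 + 0.5750·38.8000] = 65.1776
Node d (S = 126): V_d = 1/1.07·[0.4250·38.8000 + 0.5750·0.0000] = 15.4112
Node 0 (S = 140): V_0 = 1/1.07·[0.4250·65.1776 + 0.5750·15.4112] = 34.1700

34.17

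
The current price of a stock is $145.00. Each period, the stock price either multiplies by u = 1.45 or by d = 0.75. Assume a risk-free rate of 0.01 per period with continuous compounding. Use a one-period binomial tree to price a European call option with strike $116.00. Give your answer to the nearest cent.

$34.67

Risk-neutral probability p = (e^0.01 − 0.75)/(1.45 − 0.75) = 0.2601/0.7000 = 0.3715
Terminal stock prices: S_u = 210.2, S_d = 108.8
Terminal payoffs (S − K): max(94.25, 0) = 94.25, max(-7.25, 0) = 0
Node 0 (S = 145): V_0 = e^(−0.01)·[0.3715·94.2500 + 0.6285·0.0000] = 34.6655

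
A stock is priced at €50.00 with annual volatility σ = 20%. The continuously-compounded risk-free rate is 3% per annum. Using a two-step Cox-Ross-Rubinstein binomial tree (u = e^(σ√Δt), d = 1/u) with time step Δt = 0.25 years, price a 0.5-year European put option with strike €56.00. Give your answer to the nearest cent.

€6.48

CRR parameters: u = e^(σ√Δt) = e^(0.2·√0.25) = 1.1052, d = 1/u = 0.9048
Per-period rate: rΔt = 0.03·0.25 = 0.0075, so R = e^0.0075 = 1.0075
Risk-neutral probability p = (e^0.0075 − 0.9048)/(1.1052 − 0.9048) = 0.1027/0.2003 = 0.5126
Terminal stock prices: S_uu = 61.07, S_ud = 50, S_dd = 40.94
Terminal payoffs (K − S): max(-5.07, 0) = 0, max(6, 0) = 6, max(15.06, 0) = 15.06
Node u (S = 55.26): V_u = e^(−0.0075)·[0.5126·0.0000 + 0.4874·6.0000] = 2.9026
Node d (S = 45.24): V_d = e^(−0.0075)·[0.5126·6.0000 + 0.4874·15.0635] = 10.3397
Node 0 (S = 50): V_0 = e^(−0.0075)·[0.5126·2.9026 + 0.4874·10.3397] = 6.4787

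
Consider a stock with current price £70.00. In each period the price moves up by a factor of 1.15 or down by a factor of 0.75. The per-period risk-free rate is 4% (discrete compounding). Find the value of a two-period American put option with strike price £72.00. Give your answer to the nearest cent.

£7.30

Risk-neutral probability p = (1 + 0.04 − 0.75)/(1.15 − 0.75) = 0.2900/0.4000 = 0.7250
Terminal stock prices: S_uu = 92.57, S_ud = 60.38, S_dd = 39.38
Terminal payoffs (K − S): max(-20.57, 0) = 0, max(11.62, 0) = 11.62, max(32.62, 0) = 32.62
Node u (S = 80.5): continuation = 1/1.04·[0.7250·0.0000 + 0.2750·11.6250] = 3.0739; exercise value = 0.0000 ≤ continuation, so V_u = 3.0739
Node d (S = 52.5): continuation = 1/1.04·[0.7250·11.6250 + 0.2750·32.6250] = 16.7308; exercise value = 19.5000 > continuation, so V_d = 19.5000 (exercise)
Node 0 (S = 70): continuation = 1/1.04·[0.7250·3.0739 + 0.2750·19.5000] = 7.2991; exercise value = 2.0000 ≤ continuation, so V_0 = 7.2991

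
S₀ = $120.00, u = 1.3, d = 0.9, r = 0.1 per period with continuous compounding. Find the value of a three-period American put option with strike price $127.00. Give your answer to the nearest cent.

Risk-neutral probability p = (e^0.1 − 0.9)/(1.3 − 0.9) = 0.2052/0.4000 = 0.5129
Terminal stock prices: S_uuu = 263.6, S_uud = 182.5, S_udd = 126.4, S_ddd = 87.48
Terminal payoffs (K − S): max(-136.6, 0) = 0, max(-55.52, 0) = 0, max(0.64, 0) = 0.64, max(39.52, 0) = 39.52
Node uu (S = 202.8): continuation = e^(−0.1)·[0.5129·0.0000 + 0.4871·0.0000] = 0.0000; exercise value = 0.0000 ≤ continuation, so V_uu = 0.0000
Node ud (S = 140.4): continuation = e^(−0.1)·[0.5129·0.0000 + 0.4871·0.6400] = 0.2821; exercise value = 0.0000 ≤ continuation, so V_ud = 0.2821
Node dd (S = 97.2): continuation = e^(−0.1)·[0.5129·0.6400 + 0.4871·39.5200] = 17.7144; exercise value = 29.8000 > continuation, so V_dd = 29.8000 (exercise)
Node u (S = 156): continuation = e^(−0.1)·[0.5129·0.0000 + 0.4871·0.2821] = 0.1243; exercise value = 0.0000 ≤ continuation, so V_u = 0.1243
Node d (S = 108): continuation = e^(−0.1)·[0.5129·0.2821 + 0.4871·29.8000] = 13.2644; exercise value = 19.0000 > continuation, so V_d = 19.0000 (exercise)
Node 0 (S = 120): continuation = e^(−0.1)·[0.5129·0.1243 + 0.4871·19.0000] = 8.4314; exercise value = 7.0000 ≤ continuation, so V_0 = 8.4314

$8.43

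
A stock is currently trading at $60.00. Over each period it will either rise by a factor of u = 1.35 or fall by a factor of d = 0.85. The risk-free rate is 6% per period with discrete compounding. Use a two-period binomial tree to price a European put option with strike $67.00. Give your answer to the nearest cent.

Risk-neutral probability p = (1 + 0.06 − 0.85)/(1.35 − 0.85) = 0.2100/0.5000 = 0.4200
Terminal stock prices: S_uu = 109.4, S_ud = 68.85, S_dd = 43.35
Terminal payoffs (K − S): max(-42.35, 0) = 0, max(-1.85, 0) = 0, max(23.65, 0) = 23.65
Node u (S = 81): V_u = 1/1.06·[0.4200·0.0000 + 0.5800·0.0000] = 0.0000
Node d (S = 51): V_d = 1/1.06·[0.4200·0.0000 + 0.5800·23.6500] = 12.9406
Node 0 (S = 60): V_0 = 1/1.06·[0.4200·0.0000 + 0.5800·12.9406] = 7.0807

$7.08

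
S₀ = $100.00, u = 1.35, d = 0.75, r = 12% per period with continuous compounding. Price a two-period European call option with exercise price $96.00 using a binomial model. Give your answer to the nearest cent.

$28.78

Risk-neutral probability p = (e^0.12 − 0.75)/(1.35 − 0.75) = 0.3775/0.6000 = 0.6292
Terminal stock prices: S_uu = 182.3, S_ud = 101.2, S_dd = 56.25
Terminal payoffs (S − K): max(86.25, 0) = 86.25, max(5.25, 0) = 5.25, max(-39.75, 0) = 0
Node u (S = 135): V_u = e^(−0.12)·[0.6292·86.2500 + 0.3708·5.2500] = 49.8556
Node d (S = 75): V_d = e^(−0.12)·[0.6292·5.2500 + 0.3708·0.0000] = 2.9296
Node 0 (S = 100): V_0 = e^(−0.12)·[0.6292·49.8556 + 0.3708·2.9296] = 28.7838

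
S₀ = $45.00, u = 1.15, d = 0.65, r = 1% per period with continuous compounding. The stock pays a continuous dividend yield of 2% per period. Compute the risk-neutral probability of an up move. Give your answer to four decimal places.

p = 0.6801

Per-period risk-free factor R = e^0.01 = 1.0101; dividend-adjusted growth = e^(0.01−0.02) = 0.9900.
Risk-neutral probability p = (0.9900 − 0.65)/(1.15 − 0.65) = 0.3400/0.5000 = 0.6801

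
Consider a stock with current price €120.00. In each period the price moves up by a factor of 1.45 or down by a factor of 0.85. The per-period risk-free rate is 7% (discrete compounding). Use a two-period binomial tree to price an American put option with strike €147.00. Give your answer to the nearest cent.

Risk-neutral probability p = (1 + 0.07 − 0.85)/(1.45 − 0.85) = 0.2200/0.6000 = 0.3667
Terminal stock prices: S_uu = 252.3, S_ud = 147.9, S_dd = 86.7
Terminal payoffs (K − S): max(-105.3, 0) = 0, max(-0.9, 0) = 0, max(60.3, 0) = 60.3
Node u (S = 174): continuation = 1/1.07·[0.3667·0.0000 + 0.6333·0.0000] = 0.0000; exercise value = 0.0000 ≤ continuation, so V_u = 0.0000
Node d (S = 102): continuation = 1/1.07·[0.3667·0.0000 + 0.6333·60.3000] = 35.6916; exercise value = 45.0000 > continuation, so V_d = 45.0000 (exercise)
Node 0 (S = 120): continuation = 1/1.07·[0.3667·0.0000 + 0.6333·45.0000] = 26.6355; exercise value = 27.0000 > continuation, so V_0 = 27.0000 (exercise)

€27.00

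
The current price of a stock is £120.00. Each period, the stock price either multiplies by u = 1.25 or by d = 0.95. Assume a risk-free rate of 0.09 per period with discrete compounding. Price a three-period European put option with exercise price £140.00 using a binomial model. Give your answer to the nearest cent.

£5.77

Risk-neutral probability p = (1 + 0.09 − 0.95)/(1.25 − 0.95) = 0.1400/0.3000 = 0.4667
Terminal stock prices: S_uuu = 234.4, S_uud = 178.1, S_udd = 135.4, S_ddd = 102.9
Terminal payoffs (K − S): max(-94.38, 0) = 0, max(-38.12, 0) = 0, max(4.625, 0) = 4.625, max(37.12, 0) = 37.12
Node uu (S = 187.5): V_uu = 1/1.09·[0.4667·0.0000 + 0.5333·0.0000] = 0.0000
Node ud (S = 142.5): V_ud = 1/1.09·[0.4667·0.0000 + 0.5333·4.6250] = 2.2630
Node dd (S = 108.3): V_dd = 1/1.09·[0.4667·4.6250 + 0.5333·37.1150] = 20.1404
Node u (S = 150): V_u = 1/1.09·[0.4667·0.0000 + 0.5333·2.2630] = 1.1073
Node d (S = 114): V_d = 1/1.09·[0.4667·2.2630 + 0.5333·20.1404] = 10.8235
Node 0 (S = 120): V_0 = 1/1.09·[0.4667·1.1073 + 0.5333·10.8235] = 5.7700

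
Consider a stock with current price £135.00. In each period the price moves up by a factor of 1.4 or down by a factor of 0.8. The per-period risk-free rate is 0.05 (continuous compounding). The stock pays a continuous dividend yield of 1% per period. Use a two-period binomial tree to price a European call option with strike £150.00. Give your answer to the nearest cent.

£17.23

Per-period risk-free factor R = e^0.05 = 1.0513; dividend-adjusted growth = e^(0.05−0.01) = 1.0408.
Risk-neutral probability p = (1.0408 − 0.8)/(1.4 − 0.8) = 0.2408/0.6000 = 0.4014
Terminal stock prices: S_uu = 264.6, S_ud = 151.2, S_dd = 86.4
Terminal payoffs (S − K): max(114.6, 0) = 114.6, max(1.2, 0) = 1.2, max(-63.6, 0) = 0
Node u (S = 189): V_u = e^(−0.05)·[0.4014·114.6000 + 0.5986·1.2000] = 44.4350
Node d (S = 108): V_d = e^(−0.05)·[0.4014·1.2000 + 0.5986·0.0000] = 0.4581
Node 0 (S = 135): V_0 = e^(−0.05)·[0.4014·44.4350 + 0.5986·0.4581] = 17.2252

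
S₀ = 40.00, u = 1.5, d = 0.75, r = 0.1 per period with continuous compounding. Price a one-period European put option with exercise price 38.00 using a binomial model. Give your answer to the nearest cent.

3.81

Risk-neutral probability p = (e^0.1 − 0.75)/(1.5 − 0.75) = 0.3552/0.7500 = 0.4736
Terminal stock prices: S_u = 60, S_d = 30
Terminal payoffs (K − S): max(-22, 0) = 0, max(8, 0) = 8
Node 0 (S = 40): V_0 = e^(−0.1)·[0.4736·0.0000 + 0.5264·8.0000] = 3.8107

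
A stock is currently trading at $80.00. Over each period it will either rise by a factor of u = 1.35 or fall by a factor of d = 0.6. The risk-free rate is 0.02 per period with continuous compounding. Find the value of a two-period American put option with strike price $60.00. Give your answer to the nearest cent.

$5.80

Risk-neutral probability p = (e^0.02 − 0.6)/(1.35 − 0.6) = 0.4202/0.7500 = 0.5603
Terminal stock prices: S_uu = 145.8, S_ud = 64.8, S_dd = 28.8
Terminal payoffs (K − S): max(-85.8, 0) = 0, max(-4.8, 0) = 0, max(31.2, 0) = 31.2
Node u (S = 108): continuation = e^(−0.02)·[0.5603·0.0000 + 0.4397·0.0000] = 0.0000; exercise value = 0.0000 ≤ continuation, so V_u = 0.0000
Node d (S = 48): continuation = e^(−0.02)·[0.5603·0.0000 + 0.4397·31.2000] = 13.4480; exercise value = 12.0000 ≤ continuation, so V_d = 13.4480
Node 0 (S = 80): continuation = e^(−0.02)·[0.5603·0.0000 + 0.4397·13.4480] = 5.7964; exercise value = 0.0000 ≤ continuation, so V_0 = 5.7964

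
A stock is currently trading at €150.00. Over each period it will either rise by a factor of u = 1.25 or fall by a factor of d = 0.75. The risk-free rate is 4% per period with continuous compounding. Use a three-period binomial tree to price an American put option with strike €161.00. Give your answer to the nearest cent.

€24.51

Risk-neutral probability p = (e^0.04 − 0.75)/(1.25 − 0.75) = 0.2908/0.5000 = 0.5816
Terminal stock prices: S_uuu = 293, S_uud = 175.8, S_udd = 105.5, S_ddd = 63.28
Terminal payoffs (K − S): max(-132, 0) = 0, max(-14.78, 0) = 0, max(55.53, 0) = 55.53, max(97.72, 0) = 97.72
Node uu (S = 234.4): continuation = e^(−0.04)·[0.5816·0.0000 + 0.4184·0.0000] = 0.0000; exercise value = 0.0000 ≤ continuation, so V_uu = 0.0000
Node ud (S = 140.6): continuation = e^(−0.04)·[0.5816·0.0000 + 0.4184·55.5312] = 22.3221; exercise value = 20.3750 ≤ continuation, so V_ud = 22.3221
Node dd (S = 84.38): continuation = e^(−0.04)·[0.5816·55.5312 + 0.4184·97.7188] = 70.3121; exercise value = 76.6250 > continuation, so V_dd = 76.6250 (exercise)
Node u (S = 187.5): continuation = e^(−0.04)·[0.5816·0.0000 + 0.4184·22.3221] = 8.9729; exercise value = 0.0000 ≤ continuation, so V_u = 8.9729
Node d (S = 112.5): continuation = e^(−0.04)·[0.5816·22.3221 + 0.4184·76.6250] = 43.2752; exercise value = 48.5000 > continuation, so V_d = 48.5000 (exercise)
Node 0 (S = 150): continuation = e^(−0.04)·[0.5816·8.9729 + 0.4184·48.5000] = 24.5099; exercise value = 11.0000 ≤ continuation, so V_0 = 24.5099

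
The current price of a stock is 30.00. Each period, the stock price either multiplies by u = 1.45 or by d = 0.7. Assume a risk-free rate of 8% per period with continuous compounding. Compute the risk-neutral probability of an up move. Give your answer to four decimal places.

Risk-neutral probability p = (e^0.08 − 0.7)/(1.45 − 0.7) = 0.3833/0.7500 = 0.5110

p = 0.5110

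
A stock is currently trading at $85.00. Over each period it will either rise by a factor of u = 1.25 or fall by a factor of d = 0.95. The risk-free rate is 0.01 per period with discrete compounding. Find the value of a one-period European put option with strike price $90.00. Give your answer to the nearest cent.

Risk-neutral probability p = (1 + 0.01 − 0.95)/(1.25 − 0.95) = 0.0600/0.3000 = 0.2000
Terminal stock prices: S_u = 106.2, S_d = 80.75
Terminal payoffs (K − S): max(-16.25, 0) = 0, max(9.25, 0) = 9.25
Node 0 (S = 85): V_0 = 1/1.01·[0.2000·0.0000 + 0.8000·9.2500] = 7.3267

$7.33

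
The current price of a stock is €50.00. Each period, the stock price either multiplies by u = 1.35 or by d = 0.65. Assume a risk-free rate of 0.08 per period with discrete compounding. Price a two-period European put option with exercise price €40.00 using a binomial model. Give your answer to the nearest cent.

Risk-neutral probability p = (1 + 0.08 − 0.65)/(1.35 − 0.65) = 0.4300/0.7000 = 0.6143
Terminal stock prices: S_uu = 91.13, S_ud = 43.88, S_dd = 21.13
Terminal payoffs (K − S): max(-51.13, 0) = 0, max(-3.875, 0) = 0, max(18.87, 0) = 18.87
Node u (S = 67.5): V_u = 1/1.08·[0.6143·0.0000 + 0.3857·0.0000] = 0.0000
Node d (S = 32.5): V_d = 1/1.08·[0.6143·0.0000 + 0.3857·18.8750] = 6.7411
Node 0 (S = 50): V_0 = 1/1.08·[0.6143·0.0000 + 0.3857·6.7411] = 2.4075

€2.41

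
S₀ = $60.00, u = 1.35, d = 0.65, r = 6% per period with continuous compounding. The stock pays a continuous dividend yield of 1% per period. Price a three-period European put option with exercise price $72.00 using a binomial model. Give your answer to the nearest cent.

Per-period risk-free factor R = e^0.06 = 1.0618; dividend-adjusted growth = e^(0.06−0.01) = 1.0513.
Risk-neutral probability p = (1.0513 − 0.65)/(1.35 − 0.65) = 0.4013/0.7000 = 0.5732
Terminal stock prices: S_uuu = 147.6, S_uud = 71.08, S_udd = 34.22, S_ddd = 16.48
Terminal payoffs (K − S): max(-75.62, 0) = 0, max(0.9225, 0) = 0.9225, max(37.78, 0) = 37.78, max(55.52, 0) = 55.52
Node uu (S = 109.4): V_uu = e^(−0.06)·[0.5732·0.0000 + 0.4268·0.9225] = 0.3708
Node ud (S = 52.65): V_ud = e^(−0.06)·[0.5732·0.9225 + 0.4268·37.7775] = 15.6809
Node dd (S = 25.35): V_dd = e^(−0.06)·[0.5732·37.7775 + 0.4268·55.5225] = 42.7093
Node u (S = 81): V_u = e^(−0.06)·[0.5732·0.3708 + 0.4268·15.6809] = 6.5024
Node d (S = 39): V_d = e^(−0.06)·[0.5732·15.6809 + 0.4268·42.7093] = 25.6305
Node 0 (S = 60): V_0 = e^(−0.06)·[0.5732·6.5024 + 0.4268·25.6305] = 13.8114

$13.81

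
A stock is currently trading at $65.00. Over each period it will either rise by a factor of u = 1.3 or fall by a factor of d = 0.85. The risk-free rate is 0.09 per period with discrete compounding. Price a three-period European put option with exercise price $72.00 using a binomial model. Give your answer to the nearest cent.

Risk-neutral probability p = (1 + 0.09 − 0.85)/(1.3 − 0.85) = 0.2400/0.4500 = 0.5333
Terminal stock prices: S_uuu = 142.8, S_uud = 93.37, S_udd = 61.05, S_ddd = 39.92
Terminal payoffs (K − S): max(-70.81, 0) = 0, max(-21.37, 0) = 0, max(10.95, 0) = 10.95, max(32.08, 0) = 32.08
Node uu (S = 109.9): V_uu = 1/1.09·[0.5333·0.0000 + 0.4667·0.0000] = 0.0000
Node ud (S = 71.83): V_ud = 1/1.09·[0.5333·0.0000 + 0.4667·10.9488] = 4.6875
Node dd (S = 46.96): V_dd = 1/1.09·[0.5333·10.9488 + 0.4667·32.0819] = 19.0925
Node u (S = 84.5): V_u = 1/1.09·[0.5333·0.0000 + 0.4667·4.6875] = 2.0069
Node d (S = 55.25): V_d = 1/1.09·[0.5333·4.6875 + 0.4667·19.0925] = 10.4678
Node 0 (S = 65): V_0 = 1/1.09·[0.5333·2.0069 + 0.4667·10.4678] = 5.4636

$5.46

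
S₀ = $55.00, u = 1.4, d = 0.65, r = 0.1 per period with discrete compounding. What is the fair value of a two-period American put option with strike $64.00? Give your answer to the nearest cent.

$13.04

Risk-neutral probability p = (1 + 0.1 − 0.65)/(1.4 − 0.65) = 0.4500/0.7500 = 0.6000
Terminal stock prices: S_uu = 107.8, S_ud = 50.05, S_dd = 23.24
Terminal payoffs (K − S): max(-43.8, 0) = 0, max(13.95, 0) = 13.95, max(40.76, 0) = 40.76
Node u (S = 77): continuation = 1/1.1·[0.6000·0.0000 + 0.4000·13.9500] = 5.0727; exercise value = 0.0000 ≤ continuation, so V_u = 5.0727
Node d (S = 35.75): continuation = 1/1.1·[0.6000·13.9500 + 0.4000·40.7625] = 22.4318; exercise value = 28.2500 > continuation, so V_d = 28.2500 (exercise)
Node 0 (S = 55): continuation = 1/1.1·[0.6000·5.0727 + 0.4000·28.2500] = 13.0397; exercise value = 9.0000 ≤ continuation, so V_0 = 13.0397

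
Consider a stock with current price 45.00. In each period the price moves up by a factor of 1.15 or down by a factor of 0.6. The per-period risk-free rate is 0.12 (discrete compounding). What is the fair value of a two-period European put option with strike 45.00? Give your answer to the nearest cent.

Risk-neutral probability p = (1 + 0.12 − 0.6)/(1.15 − 0.6) = 0.5200/0.5500 = 0.9455
Terminal stock prices: S_uu = 59.51, S_ud = 31.05, S_dd = 16.2
Terminal payoffs (K − S): max(-14.51, 0) = 0, max(13.95, 0) = 13.95, max(28.8, 0) = 28.8
Node u (S = 51.75): V_u = 1/1.12·[0.9455·0.0000 + 0.0545·13.9500] = 0.6794
Node d (S = 27): V_d = 1/1.12·[0.9455·13.9500 + 0.0545·28.8000] = 13.1786
Node 0 (S = 45): V_0 = 1/1.12·[0.9455·0.6794 + 0.0545·13.1786] = 1.2153

1.22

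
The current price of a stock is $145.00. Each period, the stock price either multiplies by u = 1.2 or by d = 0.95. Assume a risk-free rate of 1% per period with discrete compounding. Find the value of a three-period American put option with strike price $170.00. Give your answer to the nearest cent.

Risk-neutral probability p = (1 + 0.01 − 0.95)/(1.2 − 0.95) = 0.0600/0.2500 = 0.2400
Terminal stock prices: S_uuu = 250.6, S_uud = 198.4, S_udd = 157, S_ddd = 124.3
Terminal payoffs (K − S): max(-80.56, 0) = 0, max(-28.36, 0) = 0, max(12.97, 0) = 12.97, max(45.68, 0) = 45.68
Node uu (S = 208.8): continuation = 1/1.01·[0.2400·0.0000 + 0.7600·0.0000] = 0.0000; exercise value = 0.0000 ≤ continuation, so V_uu = 0.0000
Node ud (S = 165.3): continuation = 1/1.01·[0.2400·0.0000 + 0.7600·12.9650] = 9.7558; exercise value = 4.7000 ≤ continuation, so V_ud = 9.7558
Node dd (S = 130.9): continuation = 1/1.01·[0.2400·12.9650 + 0.7600·45.6806] = 37.4543; exercise value = 39.1375 > continuation, so V_dd = 39.1375 (exercise)
Node u (S = 174): continuation = 1/1.01·[0.2400·0.0000 + 0.7600·9.7558] = 7.3410; exercise value = 0.0000 ≤ continuation, so V_u = 7.3410
Node d (S = 137.8): continuation = 1/1.01·[0.2400·9.7558 + 0.7600·39.1375] = 31.7682; exercise value = 32.2500 > continuation, so V_d = 32.2500 (exercise)
Node 0 (S = 145): continuation = 1/1.01·[0.2400·7.3410 + 0.7600·32.2500] = 26.0117; exercise value = 25.0000 ≤ continuation, so V_0 = 26.0117

$26.01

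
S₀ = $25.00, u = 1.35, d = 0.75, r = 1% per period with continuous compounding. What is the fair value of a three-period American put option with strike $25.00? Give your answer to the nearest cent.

$5.07

Risk-neutral probability p = (e^0.01 − 0.75)/(1.35 − 0.75) = 0.2601/0.6000 = 0.4334
Terminal stock prices: S_uuu = 61.51, S_uud = 34.17, S_udd = 18.98, S_ddd = 10.55
Terminal payoffs (K − S): max(-36.51, 0) = 0, max(-9.172, 0) = 0, max(6.016, 0) = 6.016, max(14.45, 0) = 14.45
Node uu (S = 45.56): continuation = e^(−0.01)·[0.4334·0.0000 + 0.5666·0.0000] = 0.0000; exercise value = 0.0000 ≤ continuation, so V_uu = 0.0000
Node ud (S = 25.31): continuation = e^(−0.01)·[0.4334·0.0000 + 0.5666·6.0156] = 3.3744; exercise value = 0.0000 ≤ continuation, so V_ud = 3.3744
Node dd (S = 14.06): continuation = e^(−0.01)·[0.4334·6.0156 + 0.5666·14.4531] = 10.6887; exercise value = 10.9375 > continuation, so V_dd = 10.9375 (exercise)
Node u (S = 33.75): continuation = e^(−0.01)·[0.4334·0.0000 + 0.5666·3.3744] = 1.8929; exercise value = 0.0000 ≤ continuation, so V_u = 1.8929
Node d (S = 18.75): continuation = e^(−0.01)·[0.4334·3.3744 + 0.5666·10.9375] = 7.5833; exercise value = 6.2500 ≤ continuation, so V_d = 7.5833
Node 0 (S = 25): continuation = e^(−0.01)·[0.4334·1.8929 + 0.5666·7.5833] = 5.0661; exercise value = 0.0000 ≤ continuation, so V_0 = 5.0661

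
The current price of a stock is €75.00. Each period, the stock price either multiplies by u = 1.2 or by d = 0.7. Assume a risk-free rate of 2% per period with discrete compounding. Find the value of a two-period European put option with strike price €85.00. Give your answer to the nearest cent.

€15.75

Risk-neutral probability p = (1 + 0.02 − 0.7)/(1.2 − 0.7) = 0.3200/0.5000 = 0.6400
Terminal stock prices: S_uu = 108, S_ud = 63, S_dd = 36.75
Terminal payoffs (K − S): max(-23, 0) = 0, max(22, 0) = 22, max(48.25, 0) = 48.25
Node u (S = 90): V_u = 1/1.02·[0.6400·0.0000 + 0.3600·22.0000] = 7.7647
Node d (S = 52.5): V_d = 1/1.02·[0.6400·22.0000 + 0.3600·48.2500] = 30.8333
Node 0 (S = 75): V_0 = 1/1.02·[0.6400·7.7647 + 0.3600·30.8333] = 15.7543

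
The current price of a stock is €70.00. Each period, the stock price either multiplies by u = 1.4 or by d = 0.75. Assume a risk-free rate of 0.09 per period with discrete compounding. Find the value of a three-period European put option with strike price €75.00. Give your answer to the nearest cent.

Risk-neutral probability p = (1 + 0.09 − 0.75)/(1.4 − 0.75) = 0.3400/0.6500 = 0.5231
Terminal stock prices: S_uuu = 192.1, S_uud = 102.9, S_udd = 55.12, S_ddd = 29.53
Terminal payoffs (K − S): max(-117.1, 0) = 0, max(-27.9, 0) = 0, max(19.88, 0) = 19.88, max(45.47, 0) = 45.47
Node uu (S = 137.2): V_uu = 1/1.09·[0.5231·0.0000 + 0.4769·0.0000] = 0.0000
Node ud (S = 73.5): V_ud = 1/1.09·[0.5231·0.0000 + 0.4769·19.8750] = 8.6962
Node dd (S = 39.38): V_dd = 1/1.09·[0.5231·19.8750 + 0.4769·45.4688] = 29.4323
Node u (S = 98): V_u = 1/1.09·[0.5231·0.0000 + 0.4769·8.6962] = 3.8050
Node d (S = 52.5): V_d = 1/1.09·[0.5231·8.6962 + 0.4769·29.4323] = 17.0511
Node 0 (S = 70): V_0 = 1/1.09·[0.5231·3.8050 + 0.4769·17.0511] = 9.2866

€9.29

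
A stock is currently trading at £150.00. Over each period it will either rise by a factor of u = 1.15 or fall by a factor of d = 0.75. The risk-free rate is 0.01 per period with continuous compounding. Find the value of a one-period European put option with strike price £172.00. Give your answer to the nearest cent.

£20.61

Risk-neutral probability p = (e^0.01 − 0.75)/(1.15 − 0.75) = 0.2601/0.4000 = 0.6501
Terminal stock prices: S_u = 172.5, S_d = 112.5
Terminal payoffs (K − S): max(-0.5, 0) = 0, max(59.5, 0) = 59.5
Node 0 (S = 150): V_0 = e^(−0.01)·[0.6501·0.0000 + 0.3499·59.5000] = 20.6104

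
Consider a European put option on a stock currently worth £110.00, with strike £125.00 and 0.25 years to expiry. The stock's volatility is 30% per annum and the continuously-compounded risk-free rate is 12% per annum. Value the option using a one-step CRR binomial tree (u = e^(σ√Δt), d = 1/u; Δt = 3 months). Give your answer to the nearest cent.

CRR parameters: u = e^(σ√Δt) = e^(0.3·√0.25) = 1.1618, d = 1/u = 0.8607
Per-period rate: rΔt = 0.12·0.25 = 0.03, so R = e^0.03 = 1.0305
Risk-neutral probability p = (e^0.03 − 0.8607)/(1.1618 − 0.8607) = 0.1697/0.3011 = 0.5637
Terminal stock prices: S_u = 127.8, S_d = 94.68
Terminal payoffs (K − S): max(-2.802, 0) = 0, max(30.32, 0) = 30.32
Node 0 (S = 110): V_0 = e^(−0.03)·[0.5637·0.0000 + 0.4363·30.3221] = 12.8384

£12.84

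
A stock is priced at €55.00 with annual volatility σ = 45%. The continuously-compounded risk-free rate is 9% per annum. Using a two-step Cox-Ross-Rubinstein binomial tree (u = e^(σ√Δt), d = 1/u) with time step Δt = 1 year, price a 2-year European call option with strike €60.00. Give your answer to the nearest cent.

€15.13

CRR parameters: u = e^(σ√Δt) = e^(0.45·√1) = 1.5683, d = 1/u = 0.6376
Per-period rate: rΔt = 0.09·1 = 0.09, so R = e^0.09 = 1.0942
Risk-neutral probability p = (e^0.09 − 0.6376)/(1.5683 − 0.6376) = 0.4565/0.9307 = 0.4905
Terminal stock prices: S_uu = 135.3, S_ud = 55, S_dd = 22.36
Terminal payoffs (S − K): max(75.28, 0) = 75.28, max(-5, 0) = 0, max(-37.64, 0) = 0
Node u (S = 86.26): V_u = e^(−0.09)·[0.4905·75.2782 + 0.5095·0.0000] = 33.7493
Node d (S = 35.07): V_d = e^(−0.09)·[0.4905·0.0000 + 0.5095·0.0000] = 0.0000
Node 0 (S = 55): V_0 = e^(−0.09)·[0.4905·33.7493 + 0.5095·0.0000] = 15.1308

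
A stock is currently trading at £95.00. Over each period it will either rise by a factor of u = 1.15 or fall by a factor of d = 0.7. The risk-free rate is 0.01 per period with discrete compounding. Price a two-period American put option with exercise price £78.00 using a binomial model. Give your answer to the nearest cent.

£3.86

Risk-neutral probability p = (1 + 0.01 − 0.7)/(1.15 − 0.7) = 0.3100/0.4500 = 0.6889
Terminal stock prices: S_uu = 125.6, S_ud = 76.47, S_dd = 46.55
Terminal payoffs (K − S): max(-47.64, 0) = 0, max(1.525, 0) = 1.525, max(31.45, 0) = 31.45
Node u (S = 109.2): continuation = 1/1.01·[0.6889·0.0000 + 0.3111·1.5250] = 0.4697; exercise value = 0.0000 ≤ continuation, so V_u = 0.4697
Node d (S = 66.5): continuation = 1/1.01·[0.6889·1.5250 + 0.3111·31.4500] = 10.7277; exercise value = 11.5000 > continuation, so V_d = 11.5000 (exercise)
Node 0 (S = 95): continuation = 1/1.01·[0.6889·0.4697 + 0.3111·11.5000] = 3.8628; exercise value = 0.0000 ≤ continuation, so V_0 = 3.8628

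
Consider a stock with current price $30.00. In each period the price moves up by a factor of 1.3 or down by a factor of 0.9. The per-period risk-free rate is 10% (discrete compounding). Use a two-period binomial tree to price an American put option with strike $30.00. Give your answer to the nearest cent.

Risk-neutral probability p = (1 + 0.1 − 0.9)/(1.3 − 0.9) = 0.2000/0.4000 = 0.5000
Terminal stock prices: S_uu = 50.7, S_ud = 35.1, S_dd = 24.3
Terminal payoffs (K − S): max(-20.7, 0) = 0, max(-5.1, 0) = 0, max(5.7, 0) = 5.7
Node u (S = 39): continuation = 1/1.1·[0.5000·0.0000 + 0.5000·0.0000] = 0.0000; exercise value = 0.0000 ≤ continuation, so V_u = 0.0000
Node d (S = 27): continuation = 1/1.1·[0.5000·0.0000 + 0.5000·5.7000] = 2.5909; exercise value = 3.0000 > continuation, so V_d = 3.0000 (exercise)
Node 0 (S = 30): continuation = 1/1.1·[0.5000·0.0000 + 0.5000·3.0000] = 1.3636; exercise value = 0.0000 ≤ continuation, so V_0 = 1.3636

$1.36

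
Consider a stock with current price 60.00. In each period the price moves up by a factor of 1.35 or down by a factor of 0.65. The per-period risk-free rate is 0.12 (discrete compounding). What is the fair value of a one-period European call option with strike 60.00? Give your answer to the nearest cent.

Risk-neutral probability p = (1 + 0.12 − 0.65)/(1.35 − 0.65) = 0.4700/0.7000 = 0.6714
Terminal stock prices: S_u = 81, S_d = 39
Terminal payoffs (S − K): max(21, 0) = 21, max(-21, 0) = 0
Node 0 (S = 60): V_0 = 1/1.12·[0.6714·21.0000 + 0.3286·0.0000] = 12.5893

12.59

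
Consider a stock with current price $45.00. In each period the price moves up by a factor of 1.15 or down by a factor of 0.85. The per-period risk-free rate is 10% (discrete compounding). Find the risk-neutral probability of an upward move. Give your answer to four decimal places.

Risk-neutral probability p = (1 + 0.1 − 0.85)/(1.15 − 0.85) = 0.2500/0.3000 = 0.8333

p = 0.8333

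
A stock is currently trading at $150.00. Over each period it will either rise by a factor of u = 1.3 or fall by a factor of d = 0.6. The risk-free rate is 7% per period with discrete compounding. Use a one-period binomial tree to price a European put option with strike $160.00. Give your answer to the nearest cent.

$21.50

Risk-neutral probability p = (1 + 0.07 − 0.6)/(1.3 − 0.6) = 0.4700/0.7000 = 0.6714
Terminal stock prices: S_u = 195, S_d = 90
Terminal payoffs (K − S): max(-35, 0) = 0, max(70, 0) = 70
Node 0 (S = 150): V_0 = 1/1.07·[0.6714·0.0000 + 0.3286·70.0000] = 21.4953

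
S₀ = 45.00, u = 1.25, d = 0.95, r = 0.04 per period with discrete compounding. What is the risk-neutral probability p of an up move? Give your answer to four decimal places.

Risk-neutral probability p = (1 + 0.04 − 0.95)/(1.25 − 0.95) = 0.0900/0.3000 = 0.3000

p = 0.3000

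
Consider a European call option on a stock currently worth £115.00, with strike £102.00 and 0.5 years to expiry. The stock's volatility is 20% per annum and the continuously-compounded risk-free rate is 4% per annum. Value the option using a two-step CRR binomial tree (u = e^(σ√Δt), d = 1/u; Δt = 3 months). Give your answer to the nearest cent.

£16.75

CRR parameters: u = e^(σ√Δt) = e^(0.2·√0.25) = 1.1052, d = 1/u = 0.9048
Per-period rate: rΔt = 0.04·0.25 = 0.01, so R = e^0.01 = 1.0101
Risk-neutral probability p = (e^0.01 − 0.9048)/(1.1052 − 0.9048) = 0.1052/0.2003 = 0.5252
Terminal stock prices: S_uu = 140.5, S_ud = 115, S_dd = 94.15
Terminal payoffs (S − K): max(38.46, 0) = 38.46, max(13, 0) = 13, max(-7.846, 0) = 0
Node u (S = 127.1): V_u = e^(−0.01)·[0.5252·38.4613 + 0.4748·13.0000] = 26.1096
Node d (S = 104.1): V_d = e^(−0.01)·[0.5252·13.0000 + 0.4748·0.0000] = 6.7595
Node 0 (S = 115): V_0 = e^(−0.01)·[0.5252·26.1096 + 0.4748·6.7595] = 16.7536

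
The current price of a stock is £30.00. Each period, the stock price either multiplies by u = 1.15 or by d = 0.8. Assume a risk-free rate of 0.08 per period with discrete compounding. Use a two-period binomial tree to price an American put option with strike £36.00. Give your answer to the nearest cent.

£6.00

Risk-neutral probability p = (1 + 0.08 − 0.8)/(1.15 − 0.8) = 0.2800/0.3500 = 0.8000
Terminal stock prices: S_uu = 39.67, S_ud = 27.6, S_dd = 19.2
Terminal payoffs (K − S): max(-3.675, 0) = 0, max(8.4, 0) = 8.4, max(16.8, 0) = 16.8
Node u (S = 34.5): continuation = 1/1.08·[0.8000·0.0000 + 0.2000·8.4000] = 1.5556; exercise value = 1.5000 ≤ continuation, so V_u = 1.5556
Node d (S = 24): continuation = 1/1.08·[0.8000·8.4000 + 0.2000·16.8000] = 9.3333; exercise value = 12.0000 > continuation, so V_d = 12.0000 (exercise)
Node 0 (S = 30): continuation = 1/1.08·[0.8000·1.5556 + 0.2000·12.0000] = 3.3745; exercise value = 6.0000 > continuation, so V_0 = 6.0000 (exercise)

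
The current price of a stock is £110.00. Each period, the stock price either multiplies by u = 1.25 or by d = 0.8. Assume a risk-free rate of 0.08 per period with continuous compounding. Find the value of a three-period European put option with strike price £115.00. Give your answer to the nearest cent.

£7.85

Risk-neutral probability p = (e^0.08 − 0.8)/(1.25 − 0.8) = 0.2833/0.4500 = 0.6295
Terminal stock prices: S_uuu = 214.8, S_uud = 137.5, S_udd = 88, S_ddd = 56.32
Terminal payoffs (K − S): max(-99.84, 0) = 0, max(-22.5, 0) = 0, max(27, 0) = 27, max(58.68, 0) = 58.68
Node uu (S = 171.9): V_uu = e^(−0.08)·[0.6295·0.0000 + 0.3705·0.0000] = 0.0000
Node ud (S = 110): V_ud = e^(−0.08)·[0.6295·0.0000 + 0.3705·27.0000] = 9.2337
Node dd (S = 70.4): V_dd = e^(−0.08)·[0.6295·27.0000 + 0.3705·58.6800] = 35.7584
Node u (S = 137.5): V_u = e^(−0.08)·[0.6295·0.0000 + 0.3705·9.2337] = 3.1578
Node d (S = 88): V_d = e^(−0.08)·[0.6295·9.2337 + 0.3705·35.7584] = 17.5950
Node 0 (S = 110): V_0 = e^(−0.08)·[0.6295·3.1578 + 0.3705·17.5950] = 7.8524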